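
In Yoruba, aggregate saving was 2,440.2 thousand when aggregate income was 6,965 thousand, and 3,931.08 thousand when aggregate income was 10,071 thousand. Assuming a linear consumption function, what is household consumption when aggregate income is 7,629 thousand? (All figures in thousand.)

C = 4870.08

MPS = ΔS/ΔY = (3931.08 − 2440.2)/(10071 − 6965) = 1490.88/3106 = 0.48
MPC = 1 − MPS = 0.52
Autonomous saving = 2440.2 − 0.48(6965) = -903, so a = 903
C = 903 + 0.52(7629) = 903 + 3967.08 = 4870.08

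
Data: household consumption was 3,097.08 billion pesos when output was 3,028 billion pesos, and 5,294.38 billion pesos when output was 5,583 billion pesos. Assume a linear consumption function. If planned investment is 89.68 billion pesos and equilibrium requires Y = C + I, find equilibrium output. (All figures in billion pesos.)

MPC = (5294.38 − 3097.08)/(5583 − 3028) = 2197.3/2555 = 0.86
a = 3097.08 − 0.86(3028) = 493
Equilibrium: Y = 493 + 0.86Y + 89.68
0.14Y = 582.68, so Y = 582.68/0.14 = 4162

Y = 4162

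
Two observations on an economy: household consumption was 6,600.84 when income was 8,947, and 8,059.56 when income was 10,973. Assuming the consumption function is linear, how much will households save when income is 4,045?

S = 973.6

MPC = (8059.56 − 6600.84)/(10973 − 8947) = 1458.72/2026 = 0.72
a = 6600.84 − 0.72(8947) = 6600.84 − 6441.84 = 159
C = 159 + 0.72(4045) = 3071.4
S = 4045 − 3071.4 = 973.6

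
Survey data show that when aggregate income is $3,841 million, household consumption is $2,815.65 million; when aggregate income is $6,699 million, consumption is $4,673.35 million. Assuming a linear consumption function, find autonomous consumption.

MPC = ΔC/ΔY = (4673.35 − 2815.65)/(6699 − 3841) = 1857.7/2858 = 0.65
a = C − MPC·Y = 2815.65 − 0.65(3841) = 2815.65 − 2496.65 = 319

a = 319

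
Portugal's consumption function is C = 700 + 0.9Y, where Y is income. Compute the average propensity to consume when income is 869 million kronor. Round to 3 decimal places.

C = 700 + 0.9(869) = 1482.1
APC = C/Y = 1482.1/869 = 1.706

APC = 1.706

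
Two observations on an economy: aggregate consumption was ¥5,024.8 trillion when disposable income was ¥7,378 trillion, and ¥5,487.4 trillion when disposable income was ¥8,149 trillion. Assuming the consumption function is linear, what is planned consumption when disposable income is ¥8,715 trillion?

MPC = (5487.4 − 5024.8)/(8149 − 7378) = 462.6/771 = 0.6
a = 5024.8 − 0.6(7378) = 5024.8 − 4426.8 = 598
C = 598 + 0.6(8715) = 598 + 5229 = 5827

C = 5827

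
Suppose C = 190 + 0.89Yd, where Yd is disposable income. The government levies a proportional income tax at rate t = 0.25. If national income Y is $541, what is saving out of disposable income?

Yd = (1 − 0.25)(541) = 0.75(541) = 405.75
C = 190 + 0.89(405.75) = 190 + 361.1175 = 551.1175
S = Yd − C = 405.75 − 551.1175 = -145.3675

S = -145.3675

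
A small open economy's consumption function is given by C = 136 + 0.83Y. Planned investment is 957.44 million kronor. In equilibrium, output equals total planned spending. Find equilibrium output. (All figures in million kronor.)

Y = C + I = 136 + 0.83Y + 957.44
Y − 0.83Y = 1093.44
0.17Y = 1093.44, so Y = 1093.44/0.17 = 6432

Y = 6432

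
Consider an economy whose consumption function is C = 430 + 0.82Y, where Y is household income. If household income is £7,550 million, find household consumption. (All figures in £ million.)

C = 430 + 0.82(7550) = 430 + 6191 = 6621

C = 6621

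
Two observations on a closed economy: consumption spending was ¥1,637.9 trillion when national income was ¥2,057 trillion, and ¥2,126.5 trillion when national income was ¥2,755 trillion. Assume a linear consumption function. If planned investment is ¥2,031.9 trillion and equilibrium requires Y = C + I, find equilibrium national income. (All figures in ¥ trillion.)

Y = 7433

MPC = (2126.5 − 1637.9)/(2755 − 2057) = 488.6/698 = 0.7
a = 1637.9 − 0.7(2057) = 198
Equilibrium: Y = 198 + 0.7Y + 2031.9
0.3Y = 2229.9, so Y = 2229.9/0.3 = 7433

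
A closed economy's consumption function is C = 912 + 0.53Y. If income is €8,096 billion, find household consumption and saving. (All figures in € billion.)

C = 5202.88; S = 2893.12

C = 912 + 0.53(8096) = 912 + 4290.88 = 5202.88
S = Y − C = 8096 − 5202.88 = 2893.12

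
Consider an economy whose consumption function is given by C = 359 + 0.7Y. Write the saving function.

S = Y − C = Y − (359 + 0.7Y) = -359 + (1 − 0.7)Y

S = -359 + 0.3Y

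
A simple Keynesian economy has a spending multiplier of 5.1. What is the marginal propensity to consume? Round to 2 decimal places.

k = 1/(1 − MPC), so 1 − MPC = 1/k = 1/5.1 = 0.1961
MPC = 1 − 0.1961 = 0.80

MPC = 0.80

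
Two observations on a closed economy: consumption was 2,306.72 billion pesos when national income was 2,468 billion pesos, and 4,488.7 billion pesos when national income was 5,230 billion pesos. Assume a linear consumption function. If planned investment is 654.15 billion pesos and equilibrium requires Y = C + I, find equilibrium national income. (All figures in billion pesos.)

Y = 4815

MPC = (4488.7 − 2306.72)/(5230 − 2468) = 2181.98/2762 = 0.79
a = 2306.72 − 0.79(2468) = 357
Equilibrium: Y = 357 + 0.79Y + 654.15
0.21Y = 1011.15, so Y = 1011.15/0.21 = 4815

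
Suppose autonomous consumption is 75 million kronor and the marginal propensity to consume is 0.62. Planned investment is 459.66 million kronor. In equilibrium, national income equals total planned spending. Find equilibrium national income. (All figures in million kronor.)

Y = C + I = 75 + 0.62Y + 459.66
Y − 0.62Y = 534.66
0.38Y = 534.66, so Y = 534.66/0.38 = 1407

Y = 1407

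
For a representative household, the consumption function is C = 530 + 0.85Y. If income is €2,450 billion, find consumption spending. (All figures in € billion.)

C = 2612.5

C = 530 + 0.85(2450) = 530 + 2082.5 = 2612.5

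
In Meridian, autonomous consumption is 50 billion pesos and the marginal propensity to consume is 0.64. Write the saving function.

S = -50 + 0.36Y

S = Y − C = Y − (50 + 0.64Y) = -50 + (1 − 0.64)Y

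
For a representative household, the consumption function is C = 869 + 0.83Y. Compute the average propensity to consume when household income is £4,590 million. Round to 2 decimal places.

APC = 1.02

C = 869 + 0.83(4590) = 4678.7
APC = C/Y = 4678.7/4590 = 1.02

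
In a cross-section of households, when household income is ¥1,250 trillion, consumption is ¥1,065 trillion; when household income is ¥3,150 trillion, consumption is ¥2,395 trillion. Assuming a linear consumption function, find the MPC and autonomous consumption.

MPC = 0.7; a = 190

MPC = ΔC/ΔY = (2395 − 1065)/(3150 − 1250) = 1330/1900 = 0.7
a = C − MPC·Y = 1065 − 0.7(1250) = 1065 − 875 = 190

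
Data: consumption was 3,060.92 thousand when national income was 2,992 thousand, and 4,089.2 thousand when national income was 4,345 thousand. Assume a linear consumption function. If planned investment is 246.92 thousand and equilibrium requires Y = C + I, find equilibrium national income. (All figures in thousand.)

MPC = (4089.2 − 3060.92)/(4345 − 2992) = 1028.28/1353 = 0.76
a = 3060.92 − 0.76(2992) = 787
Equilibrium: Y = 787 + 0.76Y + 246.92
0.24Y = 1033.92, so Y = 1033.92/0.24 = 4308

Y = 4308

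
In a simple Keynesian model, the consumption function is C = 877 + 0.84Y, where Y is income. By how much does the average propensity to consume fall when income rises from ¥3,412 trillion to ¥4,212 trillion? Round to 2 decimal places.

At Y = 3412: C = 877 + 0.84(3412) = 3743.08, APC = 3743.08/3412 = 1.097
At Y = 4212: C = 4415.08, APC = 4415.08/4212 = 1.048
Fall in APC = 1.097 − 1.048 = 0.049 ≈ 0.05

ΔAPC = 0.05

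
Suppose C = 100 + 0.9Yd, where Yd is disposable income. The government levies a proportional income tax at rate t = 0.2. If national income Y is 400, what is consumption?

C = 388

Yd = (1 − 0.2)(400) = 0.8(400) = 320
C = 100 + 0.9(320) = 100 + 288 = 388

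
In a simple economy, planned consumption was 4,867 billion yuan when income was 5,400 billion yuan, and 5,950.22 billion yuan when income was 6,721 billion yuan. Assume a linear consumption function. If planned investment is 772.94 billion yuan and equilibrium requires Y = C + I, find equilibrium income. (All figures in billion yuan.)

MPC = (5950.22 − 4867)/(6721 − 5400) = 1083.22/1321 = 0.82
a = 4867 − 0.82(5400) = 439
Equilibrium: Y = 439 + 0.82Y + 772.94
0.18Y = 1211.94, so Y = 1211.94/0.18 = 6733

Y = 6733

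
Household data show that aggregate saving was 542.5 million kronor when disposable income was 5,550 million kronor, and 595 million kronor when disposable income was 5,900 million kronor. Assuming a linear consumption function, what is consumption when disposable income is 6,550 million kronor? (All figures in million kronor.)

C = 5857.5

MPS = ΔS/ΔY = (595 − 542.5)/(5900 − 5550) = 52.5/350 = 0.15
MPC = 1 − MPS = 0.85
Autonomous saving = 542.5 − 0.15(5550) = -290, so a = 290
C = 290 + 0.85(6550) = 290 + 5567.5 = 5857.5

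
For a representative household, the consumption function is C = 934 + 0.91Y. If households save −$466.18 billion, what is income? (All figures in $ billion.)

S = Y − C = -934 + 0.09Y
-934 + 0.09Y = -466.18, so 0.09Y = 467.82 and Y = 5198

Y = 5198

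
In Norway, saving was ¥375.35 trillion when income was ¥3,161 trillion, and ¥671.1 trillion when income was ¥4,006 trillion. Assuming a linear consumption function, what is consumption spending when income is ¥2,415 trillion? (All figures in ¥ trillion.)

C = 2300.75

MPS = ΔS/ΔY = (671.1 − 375.35)/(4006 − 3161) = 295.75/845 = 0.35
MPC = 1 − MPS = 0.65
Autonomous saving = 375.35 − 0.35(3161) = -731, so a = 731
C = 731 + 0.65(2415) = 731 + 1569.75 = 2300.75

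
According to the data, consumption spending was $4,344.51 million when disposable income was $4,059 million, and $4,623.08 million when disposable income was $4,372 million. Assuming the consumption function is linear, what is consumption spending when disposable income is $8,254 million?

MPC = (4623.08 − 4344.51)/(4372 − 4059) = 278.57/313 = 0.89
a = 4344.51 − 0.89(4059) = 4344.51 − 3612.51 = 732
C = 732 + 0.89(8254) = 732 + 7346.06 = 8078.06

C = 8078.06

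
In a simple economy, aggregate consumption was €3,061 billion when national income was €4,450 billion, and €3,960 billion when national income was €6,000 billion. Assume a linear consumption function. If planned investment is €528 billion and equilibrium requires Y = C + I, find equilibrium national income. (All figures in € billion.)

MPC = (3960 − 3061)/(6000 − 4450) = 899/1550 = 0.58
a = 3061 − 0.58(4450) = 480
Equilibrium: Y = 480 + 0.58Y + 528
0.42Y = 1008, so Y = 1008/0.42 = 2400

Y = 2400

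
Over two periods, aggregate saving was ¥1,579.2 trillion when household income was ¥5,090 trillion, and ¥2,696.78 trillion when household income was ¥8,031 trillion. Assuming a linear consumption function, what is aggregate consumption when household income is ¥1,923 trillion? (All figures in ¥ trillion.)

C = 1547.26

MPS = ΔS/ΔY = (2696.78 − 1579.2)/(8031 − 5090) = 1117.58/2941 = 0.38
MPC = 1 − MPS = 0.62
Autonomous saving = 1579.2 − 0.38(5090) = -355, so a = 355
C = 355 + 0.62(1923) = 355 + 1192.26 = 1547.26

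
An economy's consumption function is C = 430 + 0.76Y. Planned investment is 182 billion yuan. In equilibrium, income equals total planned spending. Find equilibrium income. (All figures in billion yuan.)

Y = 2550

Y = C + I = 430 + 0.76Y + 182
Y − 0.76Y = 612
0.24Y = 612, so Y = 612/0.24 = 2550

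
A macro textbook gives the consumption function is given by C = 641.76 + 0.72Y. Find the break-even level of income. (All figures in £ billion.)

Y = 2292

At break-even, C = Y: 641.76 + 0.72Y = Y
0.28Y = 641.76, so Y = 641.76/0.28 = 2292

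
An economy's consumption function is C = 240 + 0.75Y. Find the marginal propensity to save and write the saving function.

MPS = 0.25; S = -240 + 0.25Y

MPS = 1 − MPC = 1 − 0.75 = 0.25
S = Y − C = -240 + 0.25Y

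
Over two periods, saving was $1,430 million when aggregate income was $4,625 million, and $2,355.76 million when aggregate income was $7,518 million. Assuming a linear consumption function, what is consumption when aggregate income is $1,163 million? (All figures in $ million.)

MPS = ΔS/ΔY = (2355.76 − 1430)/(7518 − 4625) = 925.76/2893 = 0.32
MPC = 1 − MPS = 0.68
Autonomous saving = 1430 − 0.32(4625) = -50, so a = 50
C = 50 + 0.68(1163) = 50 + 790.84 = 840.84

C = 840.84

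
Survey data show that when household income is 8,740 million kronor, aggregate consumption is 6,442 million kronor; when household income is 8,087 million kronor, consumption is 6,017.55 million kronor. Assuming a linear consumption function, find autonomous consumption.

MPC = ΔC/ΔY = (6442 − 6017.55)/(8740 − 8087) = 424.45/653 = 0.65
a = C − MPC·Y = 6017.55 − 0.65(8087) = 6017.55 − 5256.55 = 761

a = 761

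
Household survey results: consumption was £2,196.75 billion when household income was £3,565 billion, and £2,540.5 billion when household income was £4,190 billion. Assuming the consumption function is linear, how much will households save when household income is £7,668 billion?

S = 3214.6

MPC = (2540.5 − 2196.75)/(4190 − 3565) = 343.75/625 = 0.55
a = 2196.75 − 0.55(3565) = 2196.75 − 1960.75 = 236
C = 236 + 0.55(7668) = 4453.4
S = 7668 − 4453.4 = 3214.6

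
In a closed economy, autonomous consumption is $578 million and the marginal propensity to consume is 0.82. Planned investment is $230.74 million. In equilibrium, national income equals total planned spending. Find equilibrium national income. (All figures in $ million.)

Y = C + I = 578 + 0.82Y + 230.74
Y − 0.82Y = 808.74
0.18Y = 808.74, so Y = 808.74/0.18 = 4493

Y = 4493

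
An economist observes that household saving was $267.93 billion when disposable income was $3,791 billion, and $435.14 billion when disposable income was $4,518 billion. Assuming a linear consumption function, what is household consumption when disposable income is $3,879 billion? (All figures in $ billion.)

MPS = ΔS/ΔY = (435.14 − 267.93)/(4518 − 3791) = 167.21/727 = 0.23
MPC = 1 − MPS = 0.77
Autonomous saving = 267.93 − 0.23(3791) = -604, so a = 604
C = 604 + 0.77(3879) = 604 + 2986.83 = 3590.83

C = 3590.83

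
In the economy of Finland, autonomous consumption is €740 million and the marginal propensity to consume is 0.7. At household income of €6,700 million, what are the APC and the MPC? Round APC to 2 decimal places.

APC = 0.81; MPC = 0.7

MPC = 0.7 (the slope of the consumption function)
C = 740 + 0.7(6700) = 5430, so APC = 5430/6700 = 0.81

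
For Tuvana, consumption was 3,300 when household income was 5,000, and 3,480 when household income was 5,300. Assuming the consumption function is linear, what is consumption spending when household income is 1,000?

MPC = (3480 − 3300)/(5300 − 5000) = 180/300 = 0.6
a = 3300 − 0.6(5000) = 3300 − 3000 = 300
C = 300 + 0.6(1000) = 300 + 600 = 900

C = 900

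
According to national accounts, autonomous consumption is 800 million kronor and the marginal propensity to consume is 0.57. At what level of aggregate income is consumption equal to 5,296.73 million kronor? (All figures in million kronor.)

Y = 7889

800 + 0.57Y = 5296.73
0.57Y = 4496.73, so Y = 4496.73/0.57 = 7889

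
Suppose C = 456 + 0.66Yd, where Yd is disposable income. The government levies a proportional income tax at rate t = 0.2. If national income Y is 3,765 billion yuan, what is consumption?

C = 2443.92

Yd = (1 − 0.2)(3765) = 0.8(3765) = 3012
C = 456 + 0.66(3012) = 456 + 1987.92 = 2443.92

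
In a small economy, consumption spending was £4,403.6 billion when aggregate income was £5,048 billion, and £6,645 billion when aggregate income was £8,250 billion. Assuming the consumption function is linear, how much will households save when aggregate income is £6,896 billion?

MPC = (6645 − 4403.6)/(8250 − 5048) = 2241.4/3202 = 0.7
a = 4403.6 − 0.7(5048) = 4403.6 − 3533.6 = 870
C = 870 + 0.7(6896) = 5697.2
S = 6896 − 5697.2 = 1198.8

S = 1198.8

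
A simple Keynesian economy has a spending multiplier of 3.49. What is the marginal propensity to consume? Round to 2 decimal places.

k = 1/(1 − MPC), so 1 − MPC = 1/k = 1/3.49 = 0.2865
MPC = 1 − 0.2865 = 0.71

MPC = 0.71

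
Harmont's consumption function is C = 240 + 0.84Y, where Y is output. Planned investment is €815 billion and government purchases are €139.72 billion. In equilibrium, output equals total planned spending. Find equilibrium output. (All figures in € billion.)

Y = 7467

Y = C + I + G = 240 + 0.84Y + 815 + 139.72
Y − 0.84Y = 1194.72
0.16Y = 1194.72, so Y = 1194.72/0.16 = 7467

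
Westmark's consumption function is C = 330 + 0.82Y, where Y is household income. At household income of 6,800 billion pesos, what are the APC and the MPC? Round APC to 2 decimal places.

APC = 0.87; MPC = 0.82

MPC = 0.82 (the slope of the consumption function)
C = 330 + 0.82(6800) = 5906, so APC = 5906/6800 = 0.87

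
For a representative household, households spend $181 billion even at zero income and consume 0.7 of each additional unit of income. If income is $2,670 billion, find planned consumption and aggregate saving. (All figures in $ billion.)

C = 2050; S = 620

C = 181 + 0.7(2670) = 181 + 1869 = 2050
S = Y − C = 2670 − 2050 = 620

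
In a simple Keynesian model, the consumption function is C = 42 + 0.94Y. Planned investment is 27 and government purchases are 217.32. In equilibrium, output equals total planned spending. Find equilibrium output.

Y = 4772

Y = C + I + G = 42 + 0.94Y + 27 + 217.32
Y − 0.94Y = 286.32
0.06Y = 286.32, so Y = 286.32/0.06 = 4772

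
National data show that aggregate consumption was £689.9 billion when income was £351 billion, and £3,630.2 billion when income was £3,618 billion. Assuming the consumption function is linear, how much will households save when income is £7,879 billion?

S = 413.9

MPC = (3630.2 − 689.9)/(3618 − 351) = 2940.3/3267 = 0.9
a = 689.9 − 0.9(351) = 689.9 − 315.9 = 374
C = 374 + 0.9(7879) = 7465.1
S = 7879 − 7465.1 = 413.9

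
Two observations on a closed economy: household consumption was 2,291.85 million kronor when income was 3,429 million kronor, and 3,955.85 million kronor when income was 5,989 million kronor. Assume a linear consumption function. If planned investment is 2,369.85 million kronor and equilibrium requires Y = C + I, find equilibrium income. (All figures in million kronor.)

MPC = (3955.85 − 2291.85)/(5989 − 3429) = 1664/2560 = 0.65
a = 2291.85 − 0.65(3429) = 63
Equilibrium: Y = 63 + 0.65Y + 2369.85
0.35Y = 2432.85, so Y = 2432.85/0.35 = 6951

Y = 6951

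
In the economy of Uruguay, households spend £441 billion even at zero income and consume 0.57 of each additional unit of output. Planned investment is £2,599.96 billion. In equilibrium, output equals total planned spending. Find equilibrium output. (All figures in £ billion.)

Y = 7072

Y = C + I = 441 + 0.57Y + 2599.96
Y − 0.57Y = 3040.96
0.43Y = 3040.96, so Y = 3040.96/0.43 = 7072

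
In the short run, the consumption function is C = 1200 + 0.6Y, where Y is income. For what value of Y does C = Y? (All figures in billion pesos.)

Y = 3000

At break-even, C = Y: 1200 + 0.6Y = Y
0.4Y = 1200, so Y = 1200/0.4 = 3000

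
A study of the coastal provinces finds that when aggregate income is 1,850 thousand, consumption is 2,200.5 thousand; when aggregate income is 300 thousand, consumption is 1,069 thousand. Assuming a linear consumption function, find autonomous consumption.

MPC = ΔC/ΔY = (2200.5 − 1069)/(1850 − 300) = 1131.5/1550 = 0.73
a = C − MPC·Y = 1069 − 0.73(300) = 1069 − 219 = 850

a = 850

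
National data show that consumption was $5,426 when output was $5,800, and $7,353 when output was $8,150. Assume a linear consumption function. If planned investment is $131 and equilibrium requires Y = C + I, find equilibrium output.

MPC = (7353 − 5426)/(8150 − 5800) = 1927/2350 = 0.82
a = 5426 − 0.82(5800) = 670
Equilibrium: Y = 670 + 0.82Y + 131
0.18Y = 801, so Y = 801/0.18 = 4450

Y = 4450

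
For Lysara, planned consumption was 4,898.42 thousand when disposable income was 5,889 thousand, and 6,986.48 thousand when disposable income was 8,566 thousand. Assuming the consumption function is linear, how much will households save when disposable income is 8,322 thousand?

S = 1525.84

MPC = (6986.48 − 4898.42)/(8566 − 5889) = 2088.06/2677 = 0.78
a = 4898.42 − 0.78(5889) = 4898.42 − 4593.42 = 305
C = 305 + 0.78(8322) = 6796.16
S = 8322 − 6796.16 = 1525.84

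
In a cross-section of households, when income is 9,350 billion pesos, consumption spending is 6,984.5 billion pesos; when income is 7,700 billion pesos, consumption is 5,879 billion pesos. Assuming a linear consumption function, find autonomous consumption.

MPC = ΔC/ΔY = (6984.5 − 5879)/(9350 − 7700) = 1105.5/1650 = 0.67
a = C − MPC·Y = 5879 − 0.67(7700) = 5879 − 5159 = 720

a = 720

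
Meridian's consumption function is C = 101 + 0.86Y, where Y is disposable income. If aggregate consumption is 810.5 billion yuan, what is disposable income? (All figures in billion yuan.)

Y = 825

101 + 0.86Y = 810.5
0.86Y = 709.5, so Y = 709.5/0.86 = 825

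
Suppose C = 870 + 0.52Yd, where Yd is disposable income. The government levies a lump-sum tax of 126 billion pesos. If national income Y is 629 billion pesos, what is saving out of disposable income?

S = -628.56

Yd = Y − T = 629 − 126 = 503
C = 870 + 0.52(503) = 870 + 261.56 = 1131.56
S = Yd − C = 503 − 1131.56 = -628.56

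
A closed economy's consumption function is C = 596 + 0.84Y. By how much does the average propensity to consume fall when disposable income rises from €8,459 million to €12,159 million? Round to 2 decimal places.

ΔAPC = 0.02

At Y = 8459: C = 596 + 0.84(8459) = 7701.56, APC = 7701.56/8459 = 0.910
At Y = 12159: C = 10809.56, APC = 10809.56/12159 = 0.889
Fall in APC = 0.910 − 0.889 = 0.021 ≈ 0.02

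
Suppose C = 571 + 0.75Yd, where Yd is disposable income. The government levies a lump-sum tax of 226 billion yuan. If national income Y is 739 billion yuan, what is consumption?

C = 955.75

Yd = Y − T = 739 − 226 = 513
C = 571 + 0.75(513) = 571 + 384.75 = 955.75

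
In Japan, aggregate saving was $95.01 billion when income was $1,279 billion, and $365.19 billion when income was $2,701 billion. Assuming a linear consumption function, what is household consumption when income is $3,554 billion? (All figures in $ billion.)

MPS = ΔS/ΔY = (365.19 − 95.01)/(2701 − 1279) = 270.18/1422 = 0.19
MPC = 1 − MPS = 0.81
Autonomous saving = 95.01 − 0.19(1279) = -148, so a = 148
C = 148 + 0.81(3554) = 148 + 2878.74 = 3026.74

C = 3026.74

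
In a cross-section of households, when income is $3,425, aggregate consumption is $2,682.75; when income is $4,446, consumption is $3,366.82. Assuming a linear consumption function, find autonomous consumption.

MPC = ΔC/ΔY = (3366.82 − 2682.75)/(4446 − 3425) = 684.07/1021 = 0.67
a = C − MPC·Y = 2682.75 − 0.67(3425) = 2682.75 − 2294.75 = 388

a = 388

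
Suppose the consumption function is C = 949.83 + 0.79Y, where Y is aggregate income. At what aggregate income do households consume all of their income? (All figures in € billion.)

At break-even, C = Y: 949.83 + 0.79Y = Y
0.21Y = 949.83, so Y = 949.83/0.21 = 4523

Y = 4523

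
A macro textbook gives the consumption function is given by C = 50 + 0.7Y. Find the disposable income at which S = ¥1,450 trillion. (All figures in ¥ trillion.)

S = Y − C = -50 + 0.3Y
-50 + 0.3Y = 1450, so 0.3Y = 1500 and Y = 5000

Y = 5000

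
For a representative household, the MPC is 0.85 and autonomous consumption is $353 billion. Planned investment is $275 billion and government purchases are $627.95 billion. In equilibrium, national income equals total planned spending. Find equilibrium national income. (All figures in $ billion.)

Y = 8373

Y = C + I + G = 353 + 0.85Y + 275 + 627.95
Y − 0.85Y = 1255.95
0.15Y = 1255.95, so Y = 1255.95/0.15 = 8373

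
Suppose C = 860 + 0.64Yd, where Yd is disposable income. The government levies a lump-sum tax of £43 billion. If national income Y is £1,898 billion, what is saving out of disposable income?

S = -192.2

Yd = Y − T = 1898 − 43 = 1855
C = 860 + 0.64(1855) = 860 + 1187.2 = 2047.2
S = Yd − C = 1855 − 2047.2 = -192.2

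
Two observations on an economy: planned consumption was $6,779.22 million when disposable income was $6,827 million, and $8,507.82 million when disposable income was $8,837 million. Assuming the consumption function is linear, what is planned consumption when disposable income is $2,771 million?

MPC = (8507.82 − 6779.22)/(8837 − 6827) = 1728.6/2010 = 0.86
a = 6779.22 − 0.86(6827) = 6779.22 − 5871.22 = 908
C = 908 + 0.86(2771) = 908 + 2383.06 = 3291.06

C = 3291.06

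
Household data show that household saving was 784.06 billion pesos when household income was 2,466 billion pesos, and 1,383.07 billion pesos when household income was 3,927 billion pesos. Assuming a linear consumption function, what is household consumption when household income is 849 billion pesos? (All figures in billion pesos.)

C = 727.91

MPS = ΔS/ΔY = (1383.07 − 784.06)/(3927 − 2466) = 599.01/1461 = 0.41
MPC = 1 − MPS = 0.59
Autonomous saving = 784.06 − 0.41(2466) = -227, so a = 227
C = 227 + 0.59(849) = 227 + 500.91 = 727.91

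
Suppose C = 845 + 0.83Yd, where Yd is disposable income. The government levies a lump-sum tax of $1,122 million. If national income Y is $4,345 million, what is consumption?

C = 3520.09

Yd = Y − T = 4345 − 1122 = 3223
C = 845 + 0.83(3223) = 845 + 2675.09 = 3520.09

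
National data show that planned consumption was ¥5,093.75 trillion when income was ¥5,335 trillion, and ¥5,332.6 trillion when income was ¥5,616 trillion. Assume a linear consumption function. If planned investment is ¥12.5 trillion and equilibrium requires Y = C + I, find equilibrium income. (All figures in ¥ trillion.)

Y = 3810

MPC = (5332.6 − 5093.75)/(5616 − 5335) = 238.85/281 = 0.85
a = 5093.75 − 0.85(5335) = 559
Equilibrium: Y = 559 + 0.85Y + 12.5
0.15Y = 571.5, so Y = 571.5/0.15 = 3810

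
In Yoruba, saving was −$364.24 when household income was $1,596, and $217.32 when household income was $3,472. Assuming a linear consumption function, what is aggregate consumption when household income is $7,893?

MPS = ΔS/ΔY = (217.32 − (-364.24))/(3472 − 1596) = 581.56/1876 = 0.31
MPC = 1 − MPS = 0.69
Autonomous saving = -364.24 − 0.31(1596) = -859, so a = 859
C = 859 + 0.69(7893) = 859 + 5446.17 = 6305.17

C = 6305.17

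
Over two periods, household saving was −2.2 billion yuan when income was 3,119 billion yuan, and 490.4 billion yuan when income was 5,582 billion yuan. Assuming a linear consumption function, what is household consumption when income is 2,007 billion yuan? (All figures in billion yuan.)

MPS = ΔS/ΔY = (490.4 − (-2.2))/(5582 − 3119) = 492.6/2463 = 0.2
MPC = 1 − MPS = 0.8
Autonomous saving = -2.2 − 0.2(3119) = -626, so a = 626
C = 626 + 0.8(2007) = 626 + 1605.6 = 2231.6

C = 2231.6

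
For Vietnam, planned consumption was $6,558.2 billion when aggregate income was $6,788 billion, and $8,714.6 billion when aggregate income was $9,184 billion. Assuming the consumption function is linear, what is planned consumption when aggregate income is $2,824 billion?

C = 2990.6

MPC = (8714.6 − 6558.2)/(9184 − 6788) = 2156.4/2396 = 0.9
a = 6558.2 − 0.9(6788) = 6558.2 − 6109.2 = 449
C = 449 + 0.9(2824) = 449 + 2541.6 = 2990.6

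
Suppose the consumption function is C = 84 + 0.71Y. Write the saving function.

S = -84 + 0.29Y

S = Y − C = Y − (84 + 0.71Y) = -84 + (1 − 0.71)Y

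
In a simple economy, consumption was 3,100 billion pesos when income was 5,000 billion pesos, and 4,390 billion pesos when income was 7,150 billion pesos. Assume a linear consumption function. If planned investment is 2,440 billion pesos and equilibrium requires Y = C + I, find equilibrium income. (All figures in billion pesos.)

MPC = (4390 − 3100)/(7150 − 5000) = 1290/2150 = 0.6
a = 3100 − 0.6(5000) = 100
Equilibrium: Y = 100 + 0.6Y + 2440
0.4Y = 2540, so Y = 2540/0.4 = 6350

Y = 6350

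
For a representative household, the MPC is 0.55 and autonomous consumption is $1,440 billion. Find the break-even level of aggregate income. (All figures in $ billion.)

Y = 3200

At break-even, C = Y: 1440 + 0.55Y = Y
0.45Y = 1440, so Y = 1440/0.45 = 3200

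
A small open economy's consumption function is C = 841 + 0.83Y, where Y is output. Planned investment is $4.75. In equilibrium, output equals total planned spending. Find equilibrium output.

Y = C + I = 841 + 0.83Y + 4.75
Y − 0.83Y = 845.75
0.17Y = 845.75, so Y = 845.75/0.17 = 4975

Y = 4975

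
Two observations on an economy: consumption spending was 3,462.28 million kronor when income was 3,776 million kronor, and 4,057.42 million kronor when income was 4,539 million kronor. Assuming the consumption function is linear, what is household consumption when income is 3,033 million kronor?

C = 2882.74

MPC = (4057.42 − 3462.28)/(4539 − 3776) = 595.14/763 = 0.78
a = 3462.28 − 0.78(3776) = 3462.28 − 2945.28 = 517
C = 517 + 0.78(3033) = 517 + 2365.74 = 2882.74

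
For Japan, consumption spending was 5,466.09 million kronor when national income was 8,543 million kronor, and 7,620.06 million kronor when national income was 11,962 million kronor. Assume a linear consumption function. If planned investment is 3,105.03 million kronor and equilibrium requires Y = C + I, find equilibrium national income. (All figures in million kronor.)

Y = 8619

MPC = (7620.06 − 5466.09)/(11962 − 8543) = 2153.97/3419 = 0.63
a = 5466.09 − 0.63(8543) = 84
Equilibrium: Y = 84 + 0.63Y + 3105.03
0.37Y = 3189.03, so Y = 3189.03/0.37 = 8619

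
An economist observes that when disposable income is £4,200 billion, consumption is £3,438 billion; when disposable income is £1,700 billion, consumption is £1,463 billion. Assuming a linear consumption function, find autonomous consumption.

MPC = ΔC/ΔY = (3438 − 1463)/(4200 − 1700) = 1975/2500 = 0.79
a = C − MPC·Y = 1463 − 0.79(1700) = 1463 − 1343 = 120

a = 120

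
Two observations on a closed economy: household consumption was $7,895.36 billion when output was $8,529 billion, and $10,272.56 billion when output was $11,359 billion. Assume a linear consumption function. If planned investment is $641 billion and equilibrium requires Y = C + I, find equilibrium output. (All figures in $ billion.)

Y = 8575

MPC = (10272.56 − 7895.36)/(11359 − 8529) = 2377.2/2830 = 0.84
a = 7895.36 − 0.84(8529) = 731
Equilibrium: Y = 731 + 0.84Y + 641
0.16Y = 1372, so Y = 1372/0.16 = 8575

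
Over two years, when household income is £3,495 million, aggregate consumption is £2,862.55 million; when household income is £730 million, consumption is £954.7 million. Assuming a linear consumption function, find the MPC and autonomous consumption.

MPC = ΔC/ΔY = (2862.55 − 954.7)/(3495 − 730) = 1907.85/2765 = 0.69
a = C − MPC·Y = 954.7 − 0.69(730) = 954.7 − 503.7 = 451

MPC = 0.69; a = 451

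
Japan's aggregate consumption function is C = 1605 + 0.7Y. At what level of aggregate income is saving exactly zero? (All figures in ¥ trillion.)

At break-even, C = Y: 1605 + 0.7Y = Y
0.3Y = 1605, so Y = 1605/0.3 = 5350

Y = 5350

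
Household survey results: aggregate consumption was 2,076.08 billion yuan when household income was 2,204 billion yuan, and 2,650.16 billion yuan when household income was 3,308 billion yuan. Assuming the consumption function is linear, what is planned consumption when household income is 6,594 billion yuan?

MPC = (2650.16 − 2076.08)/(3308 − 2204) = 574.08/1104 = 0.52
a = 2076.08 − 0.52(2204) = 2076.08 − 1146.08 = 930
C = 930 + 0.52(6594) = 930 + 3428.88 = 4358.88

C = 4358.88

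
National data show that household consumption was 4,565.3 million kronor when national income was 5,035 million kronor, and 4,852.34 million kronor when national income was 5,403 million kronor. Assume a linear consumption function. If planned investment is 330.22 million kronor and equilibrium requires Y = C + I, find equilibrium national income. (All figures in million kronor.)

Y = 4401

MPC = (4852.34 − 4565.3)/(5403 − 5035) = 287.04/368 = 0.78
a = 4565.3 − 0.78(5035) = 638
Equilibrium: Y = 638 + 0.78Y + 330.22
0.22Y = 968.22, so Y = 968.22/0.22 = 4401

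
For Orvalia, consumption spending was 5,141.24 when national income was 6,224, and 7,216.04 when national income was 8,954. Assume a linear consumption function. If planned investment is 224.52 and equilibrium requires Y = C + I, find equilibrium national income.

MPC = (7216.04 − 5141.24)/(8954 − 6224) = 2074.8/2730 = 0.76
a = 5141.24 − 0.76(6224) = 411
Equilibrium: Y = 411 + 0.76Y + 224.52
0.24Y = 635.52, so Y = 635.52/0.24 = 2648

Y = 2648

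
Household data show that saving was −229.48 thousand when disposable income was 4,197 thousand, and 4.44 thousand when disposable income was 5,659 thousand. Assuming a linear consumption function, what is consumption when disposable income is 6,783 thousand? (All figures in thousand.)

C = 6598.72

MPS = ΔS/ΔY = (4.44 − (-229.48))/(5659 − 4197) = 233.92/1462 = 0.16
MPC = 1 − MPS = 0.84
Autonomous saving = -229.48 − 0.16(4197) = -901, so a = 901
C = 901 + 0.84(6783) = 901 + 5697.72 = 6598.72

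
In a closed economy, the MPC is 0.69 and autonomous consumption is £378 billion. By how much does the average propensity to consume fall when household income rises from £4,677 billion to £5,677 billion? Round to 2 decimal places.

ΔAPC = 0.01

At Y = 4677: C = 378 + 0.69(4677) = 3605.13, APC = 3605.13/4677 = 0.771
At Y = 5677: C = 4295.13, APC = 4295.13/5677 = 0.757
Fall in APC = 0.771 − 0.757 = 0.014 ≈ 0.01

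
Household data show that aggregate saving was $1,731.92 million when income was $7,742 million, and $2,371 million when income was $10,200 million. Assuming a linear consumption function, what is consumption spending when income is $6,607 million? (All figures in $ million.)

C = 5170.18

MPS = ΔS/ΔY = (2371 − 1731.92)/(10200 − 7742) = 639.08/2458 = 0.26
MPC = 1 − MPS = 0.74
Autonomous saving = 1731.92 − 0.26(7742) = -281, so a = 281
C = 281 + 0.74(6607) = 281 + 4889.18 = 5170.18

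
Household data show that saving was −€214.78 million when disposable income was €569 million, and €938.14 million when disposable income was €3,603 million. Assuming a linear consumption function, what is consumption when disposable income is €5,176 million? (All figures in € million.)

C = 3640.12

MPS = ΔS/ΔY = (938.14 − (-214.78))/(3603 − 569) = 1152.92/3034 = 0.38
MPC = 1 − MPS = 0.62
Autonomous saving = -214.78 − 0.38(569) = -431, so a = 431
C = 431 + 0.62(5176) = 431 + 3209.12 = 3640.12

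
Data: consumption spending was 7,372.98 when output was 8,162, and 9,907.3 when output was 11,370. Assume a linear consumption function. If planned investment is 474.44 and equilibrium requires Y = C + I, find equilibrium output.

MPC = (9907.3 − 7372.98)/(11370 − 8162) = 2534.32/3208 = 0.79
a = 7372.98 − 0.79(8162) = 925
Equilibrium: Y = 925 + 0.79Y + 474.44
0.21Y = 1399.44, so Y = 1399.44/0.21 = 6664

Y = 6664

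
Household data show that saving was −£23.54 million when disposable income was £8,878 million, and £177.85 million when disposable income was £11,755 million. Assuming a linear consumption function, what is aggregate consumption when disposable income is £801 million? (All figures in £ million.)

MPS = ΔS/ΔY = (177.85 − (-23.54))/(11755 − 8878) = 201.39/2877 = 0.07
MPC = 1 − MPS = 0.93
Autonomous saving = -23.54 − 0.07(8878) = -645, so a = 645
C = 645 + 0.93(801) = 645 + 744.93 = 1389.93

C = 1389.93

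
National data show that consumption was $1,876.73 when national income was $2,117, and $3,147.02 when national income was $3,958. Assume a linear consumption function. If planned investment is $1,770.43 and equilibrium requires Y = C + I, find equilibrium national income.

MPC = (3147.02 − 1876.73)/(3958 − 2117) = 1270.29/1841 = 0.69
a = 1876.73 − 0.69(2117) = 416
Equilibrium: Y = 416 + 0.69Y + 1770.43
0.31Y = 2186.43, so Y = 2186.43/0.31 = 7053

Y = 7053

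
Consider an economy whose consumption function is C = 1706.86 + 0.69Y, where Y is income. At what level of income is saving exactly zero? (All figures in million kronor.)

Y = 5506

At break-even, C = Y: 1706.86 + 0.69Y = Y
0.31Y = 1706.86, so Y = 1706.86/0.31 = 5506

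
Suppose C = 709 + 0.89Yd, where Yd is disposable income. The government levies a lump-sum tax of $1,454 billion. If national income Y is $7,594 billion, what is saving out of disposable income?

Yd = Y − T = 7594 − 1454 = 6140
C = 709 + 0.89(6140) = 709 + 5464.6 = 6173.6
S = Yd − C = 6140 − 6173.6 = -33.6

S = -33.6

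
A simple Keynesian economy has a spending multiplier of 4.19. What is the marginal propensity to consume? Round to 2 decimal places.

MPC = 0.76

k = 1/(1 − MPC), so 1 − MPC = 1/k = 1/4.19 = 0.2387
MPC = 1 − 0.2387 = 0.76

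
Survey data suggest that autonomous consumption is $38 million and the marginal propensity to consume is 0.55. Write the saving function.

S = Y − C = Y − (38 + 0.55Y) = -38 + (1 − 0.55)Y

S = -38 + 0.45Y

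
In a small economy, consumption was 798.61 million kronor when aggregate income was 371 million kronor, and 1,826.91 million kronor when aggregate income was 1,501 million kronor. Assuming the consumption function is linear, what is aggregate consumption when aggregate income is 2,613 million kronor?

C = 2838.83

MPC = (1826.91 − 798.61)/(1501 − 371) = 1028.3/1130 = 0.91
a = 798.61 − 0.91(371) = 798.61 − 337.61 = 461
C = 461 + 0.91(2613) = 461 + 2377.83 = 2838.83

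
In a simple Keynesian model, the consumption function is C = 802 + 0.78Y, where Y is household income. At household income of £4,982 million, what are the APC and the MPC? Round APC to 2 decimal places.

MPC = 0.78 (the slope of the consumption function)
C = 802 + 0.78(4982) = 4687.96, so APC = 4687.96/4982 = 0.94

APC = 0.94; MPC = 0.78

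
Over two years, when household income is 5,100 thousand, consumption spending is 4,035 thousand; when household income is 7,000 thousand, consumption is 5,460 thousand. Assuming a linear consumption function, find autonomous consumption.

MPC = ΔC/ΔY = (5460 − 4035)/(7000 − 5100) = 1425/1900 = 0.75
a = C − MPC·Y = 4035 − 0.75(5100) = 4035 − 3825 = 210

a = 210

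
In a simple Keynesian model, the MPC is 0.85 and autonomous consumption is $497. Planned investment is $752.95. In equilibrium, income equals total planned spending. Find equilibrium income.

Y = C + I = 497 + 0.85Y + 752.95
Y − 0.85Y = 1249.95
0.15Y = 1249.95, so Y = 1249.95/0.15 = 8333

Y = 8333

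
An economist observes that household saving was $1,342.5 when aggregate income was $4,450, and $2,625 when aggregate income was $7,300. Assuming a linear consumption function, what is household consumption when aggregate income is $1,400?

MPS = ΔS/ΔY = (2625 − 1342.5)/(7300 − 4450) = 1282.5/2850 = 0.45
MPC = 1 − MPS = 0.55
Autonomous saving = 1342.5 − 0.45(4450) = -660, so a = 660
C = 660 + 0.55(1400) = 660 + 770 = 1430

C = 1430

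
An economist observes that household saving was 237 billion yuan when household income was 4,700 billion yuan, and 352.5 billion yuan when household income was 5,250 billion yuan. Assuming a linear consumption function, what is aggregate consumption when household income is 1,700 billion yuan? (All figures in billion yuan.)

C = 2093

MPS = ΔS/ΔY = (352.5 − 237)/(5250 − 4700) = 115.5/550 = 0.21
MPC = 1 − MPS = 0.79
Autonomous saving = 237 − 0.21(4700) = -750, so a = 750
C = 750 + 0.79(1700) = 750 + 1343 = 2093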